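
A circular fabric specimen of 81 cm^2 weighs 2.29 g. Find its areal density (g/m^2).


Formula: GSM = mass_g / area_m2
Step 1: Convert area: 81 cm^2 = 81 / 10000 = 0.0081 m^2
Step 2: GSM = 2.29 g / 0.0081 m^2 = 282.7 g/m^2

282.7 g/m^2


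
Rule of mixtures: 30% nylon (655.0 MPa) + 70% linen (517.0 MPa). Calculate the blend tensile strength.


Formula: Blend property = (fraction_A * property_A) + (fraction_B * property_B)
Step 1: Contribution A = 30/100 * 655.0 MPa = 196.5 MPa
Step 2: Contribution B = 70/100 * 517.0 MPa = 361.9 MPa
Step 3: Blend tensile strength = 196.5 + 361.9 = 558.4 MPa

558.4 MPa


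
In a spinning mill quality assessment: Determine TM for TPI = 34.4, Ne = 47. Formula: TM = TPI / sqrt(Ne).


Formula: TM = TPI / sqrt(Ne)
Step 1: sqrt(Ne) = sqrt(47) = 6.8557
Step 2: TM = 34.4 / 6.8557 = 5.02

5.02 TM


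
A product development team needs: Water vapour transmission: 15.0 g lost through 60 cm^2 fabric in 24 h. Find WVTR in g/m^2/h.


Formula: WVTR = mass_loss / (area * time)
Step 1: Convert area: 60 cm^2 = 0.006 m^2
Step 2: WVTR = 15.0 g / (0.006 m^2 * 24 h)
Step 3: WVTR = 15.0 / 0.144 = 104.2 g/m^2/h

104.2 g/m^2/h


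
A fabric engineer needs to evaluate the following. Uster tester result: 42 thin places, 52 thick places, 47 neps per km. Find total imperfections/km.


Formula: Total = thin places + thick places + neps
Total = 42 + 52 + 47
Total = 141 imperfections/km

141 imperfections/km


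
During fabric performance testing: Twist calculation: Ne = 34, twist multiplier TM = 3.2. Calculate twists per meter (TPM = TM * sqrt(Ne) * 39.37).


Formula: TPM = TM * sqrt(Ne) * 39.37
Step 1: sqrt(Ne) = sqrt(34) = 5.831
Step 2: TM * sqrt(Ne) = 3.2 * 5.831 = 18.6592
Step 3: TPM = 18.6592 * 39.37 = 735 twists/m

735 twists/m


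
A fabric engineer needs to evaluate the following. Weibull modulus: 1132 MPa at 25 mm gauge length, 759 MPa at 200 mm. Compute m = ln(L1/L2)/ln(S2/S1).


Formula: m = ln(L1/L2) / ln(S2/S1)
Step 1: ln(L1/L2) = ln(25/200) = -2.07944
Step 2: S2/S1 = 759/1132 = 0.67049
Step 3: ln(S2/S1) = ln(0.67049) = -0.39975
Step 4: m = -2.07944 / -0.39975 = 5.20

5.20 (Weibull m)


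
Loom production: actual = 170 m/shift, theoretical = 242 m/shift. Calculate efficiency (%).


Formula: Efficiency% = (Actual output / Theoretical output) * 100
Efficiency% = (170 / 242) * 100
Efficiency% = 0.702479 * 100 = 70.2479% ≈ 70.2%

70.2%


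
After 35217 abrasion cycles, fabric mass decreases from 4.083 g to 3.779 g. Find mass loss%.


Formula: Mass loss% = ((m_before - m_after) / m_before) * 100
Step 1: Mass loss = 4.083 - 3.779 = 0.304 g
Step 2: Ratio = 0.304 / 4.083 = 0.0744551
Step 3: Mass loss% = 0.0744551 * 100 = 7.44551% ≈ 7.45%

7.45%


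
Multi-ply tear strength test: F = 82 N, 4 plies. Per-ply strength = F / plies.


Formula: Per-ply strength = Total force / Number of plies
Per-ply = 82 N / 4
Per-ply = 20.5 N

20.5 N


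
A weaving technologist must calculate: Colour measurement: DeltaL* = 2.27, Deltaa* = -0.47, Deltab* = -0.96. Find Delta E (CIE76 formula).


Formula: Delta E = sqrt(dL*^2 + da*^2 + db*^2)
Step 1: dL*^2 = 2.27^2 = 5.1529
Step 2: da*^2 = (-0.47)^2 = 0.2209
Step 3: db*^2 = (-0.96)^2 = 0.9216
Step 4: Sum = 5.1529 + 0.2209 + 0.9216 = 6.2954
Step 5: Delta E = sqrt(6.2954) = 2.51

2.51 Delta E


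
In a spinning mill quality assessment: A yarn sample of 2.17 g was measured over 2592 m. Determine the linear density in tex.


Formula: Tex = (mass_g / length_m) * 1000
Substituting: Tex = (2.17 / 2592) * 1000
Intermediate: 2.17 / 2592 = 0.00083719 g/m
Tex = 0.00083719 * 1000 = 0.84 tex

0.84 tex


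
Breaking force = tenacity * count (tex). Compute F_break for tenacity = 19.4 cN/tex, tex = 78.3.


Formula: Breaking force = Tenacity * Linear density
F = 19.4 cN/tex * 78.3 tex
F = 1519.02 cN

1519.02 cN


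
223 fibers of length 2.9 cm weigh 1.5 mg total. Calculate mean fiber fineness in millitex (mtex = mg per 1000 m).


Formula: fineness (mtex) = mass (mg) / total length (km) = (mass_mg / total_length_m) * 1000
Step 1: Convert fiber length: 2.9 cm = 0.029 m
Step 2: Total fiber length = 223 * 0.029 = 6.467 m
Step 3: Linear density = 1.5 mg / 6.467 m = 0.2319 mg/m
Step 4: fineness = 0.2319 * 1000 = 231.9 mtex

231.9 mtex


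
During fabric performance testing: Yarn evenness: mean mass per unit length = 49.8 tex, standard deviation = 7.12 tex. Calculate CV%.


Formula: CV% = (standard deviation / mean) * 100
Step 1: Ratio = 7.12 / 49.8 = 0.142972
Step 2: CV% = 0.142972 * 100 = 14.2972% ≈ 14.3%

14.3%


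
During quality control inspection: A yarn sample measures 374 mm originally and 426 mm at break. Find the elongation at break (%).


Formula: Elongation (%) = ((L_break - L0) / L0) * 100
Step 1: Extension = 426 - 374 = 52 mm
Step 2: Elongation = (52 / 374) * 100
Step 3: Elongation = 0.139037 * 100 = 13.9037% ≈ 13.9%

13.9%


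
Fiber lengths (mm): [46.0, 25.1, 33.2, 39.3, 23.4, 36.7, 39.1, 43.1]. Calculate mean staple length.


Formula: Mean = sum of lengths / count
Sum = 46.0 + 25.1 + 33.2 + 39.3 + 23.4 + 36.7 + 39.1 + 43.1
Sum = 285.9 mm
Mean = 285.9 / 8 = 35.74 mm

35.74 mm


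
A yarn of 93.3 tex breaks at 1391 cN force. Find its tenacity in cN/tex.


Formula: Tenacity = Breaking force / Linear density
Tenacity = 1391 cN / 93.3 tex
Tenacity = 14.91 cN/tex

14.91 cN/tex


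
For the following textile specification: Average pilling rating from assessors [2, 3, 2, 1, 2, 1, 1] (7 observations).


Formula: Mean = sum / count
Sum = 2 + 3 + 2 + 1 + 2 + 1 + 1 = 12
Mean = 12 / 7 = 1.7

1.7


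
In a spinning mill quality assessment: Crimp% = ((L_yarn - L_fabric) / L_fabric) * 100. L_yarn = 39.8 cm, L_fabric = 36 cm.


Formula: Crimp% = ((L_yarn - L_fabric) / L_fabric) * 100
Step 1: Extension = 39.8 - 36 = 3.8 cm
Step 2: Crimp% = (3.8 / 36) * 100
Step 3: Crimp% = 0.105556 * 100 = 10.5556% ≈ 10.6%

10.6%


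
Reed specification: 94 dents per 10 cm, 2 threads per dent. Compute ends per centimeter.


Formula: EPC = (dents per 10 cm * ends per dent) / 10
Step 1: Total ends per 10 cm = 94 * 2 = 188
Step 2: EPC = 188 / 10 = 18.8 ends/cm

18.8 ends/cm


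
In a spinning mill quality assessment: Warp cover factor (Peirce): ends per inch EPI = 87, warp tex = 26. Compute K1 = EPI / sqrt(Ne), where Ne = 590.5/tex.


Formula: K1 = EPI / sqrt(Ne), with Ne = 590.5 / tex_warp
Step 1: Ne = 590.5 / 26 = 22.712
Step 2: sqrt(Ne) = sqrt(22.712) = 4.7657
Step 3: K1 = 87 / 4.7657 = 18.3

18.3


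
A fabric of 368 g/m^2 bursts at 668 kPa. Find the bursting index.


Formula: Bursting Index = Bursting Strength / Fabric GSM
BI = 668 kPa / 368 g/m^2
BI = 1.815 kPa/(g/m^2)

1.815 kPa/(g/m^2)


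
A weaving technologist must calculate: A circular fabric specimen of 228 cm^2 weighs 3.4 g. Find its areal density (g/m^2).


Formula: GSM = mass_g / area_m2
Step 1: Convert area: 228 cm^2 = 228 / 10000 = 0.0228 m^2
Step 2: GSM = 3.4 g / 0.0228 m^2 = 149.1 g/m^2

149.1 g/m^2


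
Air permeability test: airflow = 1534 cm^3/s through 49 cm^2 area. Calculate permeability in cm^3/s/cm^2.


Formula: Air Permeability = Airflow / Test Area
AP = 1534 cm^3/s / 49 cm^2
AP = 31.3 cm^3/s/cm^2

31.3 cm^3/s/cm^2


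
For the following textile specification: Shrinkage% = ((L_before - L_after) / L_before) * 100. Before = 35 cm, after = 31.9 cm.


Formula: Shrinkage% = ((L_before - L_after) / L_before) * 100
Step 1: Shrinkage = 35 - 31.9 = 3.1 cm
Step 2: Shrinkage% = (3.1 / 35) * 100
Step 3: Shrinkage% = 0.088571 * 100 = 8.8571% ≈ 8.9%

8.9%


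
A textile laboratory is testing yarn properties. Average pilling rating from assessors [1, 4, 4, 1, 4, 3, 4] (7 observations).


Formula: Mean = sum / count
Sum = 1 + 4 + 4 + 1 + 4 + 3 + 4 = 21
Mean = 21 / 7 = 3.0

3.0


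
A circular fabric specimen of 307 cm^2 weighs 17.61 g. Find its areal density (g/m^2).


Formula: GSM = mass_g / area_m2
Step 1: Convert area: 307 cm^2 = 307 / 10000 = 0.0307 m^2
Step 2: GSM = 17.61 g / 0.0307 m^2 = 573.6 g/m^2

573.6 g/m^2


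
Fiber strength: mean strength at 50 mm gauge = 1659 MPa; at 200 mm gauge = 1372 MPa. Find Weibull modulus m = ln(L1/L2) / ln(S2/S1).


Formula: m = ln(L1/L2) / ln(S2/S1)
Step 1: ln(L1/L2) = ln(50/200) = -1.38629
Step 2: S2/S1 = 1372/1659 = 0.827
Step 3: ln(S2/S1) = ln(0.827) = -0.18995
Step 4: m = -1.38629 / -0.18995 = 7.30

7.30 (Weibull m)


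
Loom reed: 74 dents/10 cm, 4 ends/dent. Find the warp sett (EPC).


Formula: EPC = (dents per 10 cm * ends per dent) / 10
Step 1: Total ends per 10 cm = 74 * 4 = 296
Step 2: EPC = 296 / 10 = 29.6 ends/cm

29.6 ends/cm


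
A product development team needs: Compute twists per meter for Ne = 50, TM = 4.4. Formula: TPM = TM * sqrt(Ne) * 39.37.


Formula: TPM = TM * sqrt(Ne) * 39.37
Step 1: sqrt(Ne) = sqrt(50) = 7.0711
Step 2: TM * sqrt(Ne) = 4.4 * 7.0711 = 31.1128
Step 3: TPM = 31.1128 * 39.37 = 1225 twists/m

1225 twists/m


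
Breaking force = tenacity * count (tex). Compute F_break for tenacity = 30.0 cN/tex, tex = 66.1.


Formula: Breaking force = Tenacity * Linear density
F = 30.0 cN/tex * 66.1 tex
F = 1983.00 cN

1983.00 cN


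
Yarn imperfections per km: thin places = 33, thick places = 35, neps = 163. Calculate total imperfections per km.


Formula: Total = thin places + thick places + neps
Total = 33 + 35 + 163
Total = 231 imperfections/km

231 imperfections/km


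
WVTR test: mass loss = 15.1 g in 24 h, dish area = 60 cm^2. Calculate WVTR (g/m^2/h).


Formula: WVTR = mass_loss / (area * time)
Step 1: Convert area: 60 cm^2 = 0.006 m^2
Step 2: WVTR = 15.1 g / (0.006 m^2 * 24 h)
Step 3: WVTR = 15.1 / 0.144 = 104.9 g/m^2/h

104.9 g/m^2/h


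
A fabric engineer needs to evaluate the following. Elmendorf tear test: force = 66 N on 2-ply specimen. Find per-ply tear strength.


Formula: Per-ply strength = Total force / Number of plies
Per-ply = 66 N / 2
Per-ply = 33 N

33 N


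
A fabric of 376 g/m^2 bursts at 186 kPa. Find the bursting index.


Formula: Bursting Index = Bursting Strength / Fabric GSM
BI = 186 kPa / 376 g/m^2
BI = 0.495 kPa/(g/m^2)

0.495 kPa/(g/m^2)


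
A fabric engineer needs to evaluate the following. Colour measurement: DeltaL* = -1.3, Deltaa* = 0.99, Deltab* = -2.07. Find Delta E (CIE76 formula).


Formula: Delta E = sqrt(dL*^2 + da*^2 + db*^2)
Step 1: dL*^2 = (-1.3)^2 = 1.69
Step 2: da*^2 = 0.99^2 = 0.9801
Step 3: db*^2 = (-2.07)^2 = 4.2849
Step 4: Sum = 1.69 + 0.9801 + 4.2849 = 6.955
Step 5: Delta E = sqrt(6.955) = 2.64

2.64 Delta E


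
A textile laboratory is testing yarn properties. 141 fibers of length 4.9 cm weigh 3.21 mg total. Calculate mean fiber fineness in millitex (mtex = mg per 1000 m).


Formula: fineness (mtex) = mass (mg) / total length (km) = (mass_mg / total_length_m) * 1000
Step 1: Convert fiber length: 4.9 cm = 0.049 m
Step 2: Total fiber length = 141 * 0.049 = 6.909 m
Step 3: Linear density = 3.21 mg / 6.909 m = 0.4646 mg/m
Step 4: fineness = 0.4646 * 1000 = 464.6 mtex

464.6 mtex


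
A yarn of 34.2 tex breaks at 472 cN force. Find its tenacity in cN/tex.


Formula: Tenacity = Breaking force / Linear density
Tenacity = 472 cN / 34.2 tex
Tenacity = 13.80 cN/tex

13.80 cN/tex


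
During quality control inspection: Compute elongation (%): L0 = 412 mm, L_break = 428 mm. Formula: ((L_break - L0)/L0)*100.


Formula: Elongation (%) = ((L_break - L0) / L0) * 100
Step 1: Extension = 428 - 412 = 16 mm
Step 2: Elongation = (16 / 412) * 100
Step 3: Elongation = 0.038835 * 100 = 3.8835% ≈ 3.9%

3.9%


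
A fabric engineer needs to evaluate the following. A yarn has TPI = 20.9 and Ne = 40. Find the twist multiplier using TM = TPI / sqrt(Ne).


Formula: TM = TPI / sqrt(Ne)
Step 1: sqrt(Ne) = sqrt(40) = 6.3246
Step 2: TM = 20.9 / 6.3246 = 3.30

3.30 TM


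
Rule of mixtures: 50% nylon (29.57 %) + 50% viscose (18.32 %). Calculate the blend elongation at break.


Formula: Blend property = (fraction_A * property_A) + (fraction_B * property_B)
Step 1: Contribution A = 50/100 * 29.57 % = 14.785 %
Step 2: Contribution B = 50/100 * 18.32 % = 9.16 %
Step 3: Blend elongation at break = 14.785 + 9.16 = 23.945 %

23.945 %


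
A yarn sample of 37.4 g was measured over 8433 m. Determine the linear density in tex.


Formula: Tex = (mass_g / length_m) * 1000
Substituting: Tex = (37.4 / 8433) * 1000
Intermediate: 37.4 / 8433 = 0.00443496 g/m
Tex = 0.00443496 * 1000 = 4.43 tex

4.43 tex


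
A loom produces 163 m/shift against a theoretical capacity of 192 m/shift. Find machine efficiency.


Formula: Efficiency% = (Actual output / Theoretical output) * 100
Efficiency% = (163 / 192) * 100
Efficiency% = 0.848958 * 100 = 84.8958% ≈ 84.9%

84.9%


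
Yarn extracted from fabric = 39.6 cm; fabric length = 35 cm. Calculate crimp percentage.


Formula: Crimp% = ((L_yarn - L_fabric) / L_fabric) * 100
Step 1: Extension = 39.6 - 35 = 4.6 cm
Step 2: Crimp% = (4.6 / 35) * 100
Step 3: Crimp% = 0.131429 * 100 = 13.1429% ≈ 13.1%

13.1%


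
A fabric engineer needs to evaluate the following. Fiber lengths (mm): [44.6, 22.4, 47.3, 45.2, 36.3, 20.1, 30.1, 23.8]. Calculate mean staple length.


Formula: Mean = sum of lengths / count
Sum = 44.6 + 22.4 + 47.3 + 45.2 + 36.3 + 20.1 + 30.1 + 23.8
Sum = 269.8 mm
Mean = 269.8 / 8 = 33.73 mm

33.73 mm


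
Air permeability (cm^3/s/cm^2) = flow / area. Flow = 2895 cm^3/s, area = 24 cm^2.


Formula: Air Permeability = Airflow / Test Area
AP = 2895 cm^3/s / 24 cm^2
AP = 120.6 cm^3/s/cm^2

120.6 cm^3/s/cm^2


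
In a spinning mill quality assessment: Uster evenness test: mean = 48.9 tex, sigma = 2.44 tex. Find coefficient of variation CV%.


Formula: CV% = (standard deviation / mean) * 100
Step 1: Ratio = 2.44 / 48.9 = 0.049898
Step 2: CV% = 0.049898 * 100 = 4.9898% ≈ 5.0%

5.0%


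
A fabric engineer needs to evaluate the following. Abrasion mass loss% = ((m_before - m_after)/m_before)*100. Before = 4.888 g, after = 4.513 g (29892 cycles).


Formula: Mass loss% = ((m_before - m_after) / m_before) * 100
Step 1: Mass loss = 4.888 - 4.513 = 0.375 g
Step 2: Ratio = 0.375 / 4.888 = 0.0767185
Step 3: Mass loss% = 0.0767185 * 100 = 7.67185% ≈ 7.67%

7.67%


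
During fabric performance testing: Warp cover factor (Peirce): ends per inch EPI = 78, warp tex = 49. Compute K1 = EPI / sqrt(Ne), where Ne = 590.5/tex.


Formula: K1 = EPI / sqrt(Ne), with Ne = 590.5 / tex_warp
Step 1: Ne = 590.5 / 49 = 12.051
Step 2: sqrt(Ne) = sqrt(12.051) = 3.4715
Step 3: K1 = 78 / 3.4715 = 22.5

22.5


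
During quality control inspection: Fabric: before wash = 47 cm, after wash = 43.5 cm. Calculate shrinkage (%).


Formula: Shrinkage% = ((L_before - L_after) / L_before) * 100
Step 1: Shrinkage = 47 - 43.5 = 3.5 cm
Step 2: Shrinkage% = (3.5 / 47) * 100
Step 3: Shrinkage% = 0.074468 * 100 = 7.4468% ≈ 7.4%

7.4%


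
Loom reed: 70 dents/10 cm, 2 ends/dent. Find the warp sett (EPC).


Formula: EPC = (dents per 10 cm * ends per dent) / 10
Step 1: Total ends per 10 cm = 70 * 2 = 140
Step 2: EPC = 140 / 10 = 14.0 ends/cm

14.0 ends/cm


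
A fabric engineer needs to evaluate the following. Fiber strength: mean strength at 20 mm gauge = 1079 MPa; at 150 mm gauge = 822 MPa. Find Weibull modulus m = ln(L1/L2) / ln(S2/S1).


Formula: m = ln(L1/L2) / ln(S2/S1)
Step 1: ln(L1/L2) = ln(20/150) = -2.01490
Step 2: S2/S1 = 822/1079 = 0.76182
Step 3: ln(S2/S1) = ln(0.76182) = -0.27204
Step 4: m = -2.01490 / -0.27204 = 7.41

7.41 (Weibull m)


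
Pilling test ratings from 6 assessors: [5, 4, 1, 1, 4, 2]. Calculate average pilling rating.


Formula: Mean = sum / count
Sum = 5 + 4 + 1 + 1 + 4 + 2 = 17
Mean = 17 / 6 = 2.8

2.8


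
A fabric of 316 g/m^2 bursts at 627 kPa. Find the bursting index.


Formula: Bursting Index = Bursting Strength / Fabric GSM
BI = 627 kPa / 316 g/m^2
BI = 1.984 kPa/(g/m^2)

1.984 kPa/(g/m^2)


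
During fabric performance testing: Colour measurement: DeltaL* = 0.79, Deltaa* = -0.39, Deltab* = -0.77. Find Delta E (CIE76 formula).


Formula: Delta E = sqrt(dL*^2 + da*^2 + db*^2)
Step 1: dL*^2 = 0.79^2 = 0.6241
Step 2: da*^2 = (-0.39)^2 = 0.1521
Step 3: db*^2 = (-0.77)^2 = 0.5929
Step 4: Sum = 0.6241 + 0.1521 + 0.5929 = 1.3691
Step 5: Delta E = sqrt(1.3691) = 1.17

1.17 Delta E


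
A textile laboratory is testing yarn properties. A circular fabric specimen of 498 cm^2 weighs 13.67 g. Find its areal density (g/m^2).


Formula: GSM = mass_g / area_m2
Step 1: Convert area: 498 cm^2 = 498 / 10000 = 0.0498 m^2
Step 2: GSM = 13.67 g / 0.0498 m^2 = 274.5 g/m^2

274.5 g/m^2


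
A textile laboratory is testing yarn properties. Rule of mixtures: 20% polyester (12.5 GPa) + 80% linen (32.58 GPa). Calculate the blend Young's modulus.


Formula: Blend property = (fraction_A * property_A) + (fraction_B * property_B)
Step 1: Contribution A = 20/100 * 12.5 GPa = 2.5 GPa
Step 2: Contribution B = 80/100 * 32.58 GPa = 26.064 GPa
Step 3: Blend Young's modulus = 2.5 + 26.064 = 28.564 GPa

28.564 GPa


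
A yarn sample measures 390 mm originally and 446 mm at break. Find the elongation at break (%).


Formula: Elongation (%) = ((L_break - L0) / L0) * 100
Step 1: Extension = 446 - 390 = 56 mm
Step 2: Elongation = (56 / 390) * 100
Step 3: Elongation = 0.14359 * 100 = 14.359% ≈ 14.4%

14.4%


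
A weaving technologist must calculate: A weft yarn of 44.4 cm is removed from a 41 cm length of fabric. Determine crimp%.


Formula: Crimp% = ((L_yarn - L_fabric) / L_fabric) * 100
Step 1: Extension = 44.4 - 41 = 3.4 cm
Step 2: Crimp% = (3.4 / 41) * 100
Step 3: Crimp% = 0.082927 * 100 = 8.2927% ≈ 8.3%

8.3%


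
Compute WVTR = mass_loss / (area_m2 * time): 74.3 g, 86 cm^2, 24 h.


Formula: WVTR = mass_loss / (area * time)
Step 1: Convert area: 86 cm^2 = 0.0086 m^2
Step 2: WVTR = 74.3 g / (0.0086 m^2 * 24 h)
Step 3: WVTR = 74.3 / 0.2064 = 360.0 g/m^2/h

360.0 g/m^2/h


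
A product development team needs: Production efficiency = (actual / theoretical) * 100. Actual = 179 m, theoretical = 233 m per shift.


Formula: Efficiency% = (Actual output / Theoretical output) * 100
Efficiency% = (179 / 233) * 100
Efficiency% = 0.76824 * 100 = 76.824% ≈ 76.8%

76.8%


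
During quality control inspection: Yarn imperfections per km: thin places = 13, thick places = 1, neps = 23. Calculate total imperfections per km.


Formula: Total = thin places + thick places + neps
Total = 13 + 1 + 23
Total = 37 imperfections/km

37 imperfections/km


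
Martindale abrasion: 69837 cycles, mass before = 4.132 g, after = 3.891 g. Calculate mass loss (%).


Formula: Mass loss% = ((m_before - m_after) / m_before) * 100
Step 1: Mass loss = 4.132 - 3.891 = 0.241 g
Step 2: Ratio = 0.241 / 4.132 = 0.0583253
Step 3: Mass loss% = 0.0583253 * 100 = 5.83253% ≈ 5.83%

5.83%


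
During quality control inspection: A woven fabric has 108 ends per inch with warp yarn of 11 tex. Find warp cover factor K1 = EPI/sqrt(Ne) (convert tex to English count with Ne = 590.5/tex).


Formula: K1 = EPI / sqrt(Ne), with Ne = 590.5 / tex_warp
Step 1: Ne = 590.5 / 11 = 53.682
Step 2: sqrt(Ne) = sqrt(53.682) = 7.3268
Step 3: K1 = 108 / 7.3268 = 14.7

14.7


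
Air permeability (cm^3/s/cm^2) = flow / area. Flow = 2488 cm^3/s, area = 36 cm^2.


Formula: Air Permeability = Airflow / Test Area
AP = 2488 cm^3/s / 36 cm^2
AP = 69.1 cm^3/s/cm^2

69.1 cm^3/s/cm^2


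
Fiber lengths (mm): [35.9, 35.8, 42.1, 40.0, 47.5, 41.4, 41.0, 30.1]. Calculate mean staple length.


Formula: Mean = sum of lengths / count
Sum = 35.9 + 35.8 + 42.1 + 40.0 + 47.5 + 41.4 + 41.0 + 30.1
Sum = 313.8 mm
Mean = 313.8 / 8 = 39.23 mm

39.23 mm


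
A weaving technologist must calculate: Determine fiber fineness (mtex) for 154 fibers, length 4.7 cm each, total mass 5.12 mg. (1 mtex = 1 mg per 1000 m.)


Formula: fineness (mtex) = mass (mg) / total length (km) = (mass_mg / total_length_m) * 1000
Step 1: Convert fiber length: 4.7 cm = 0.047 m
Step 2: Total fiber length = 154 * 0.047 = 7.238 m
Step 3: Linear density = 5.12 mg / 7.238 m = 0.7074 mg/m
Step 4: fineness = 0.7074 * 1000 = 707.4 mtex

707.4 mtex


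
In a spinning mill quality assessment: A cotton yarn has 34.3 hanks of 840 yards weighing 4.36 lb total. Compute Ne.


Formula: Ne = hanks / mass_lb
Substituting: Ne = 34.3 / 4.36
Ne = 7.9

7.9 Ne


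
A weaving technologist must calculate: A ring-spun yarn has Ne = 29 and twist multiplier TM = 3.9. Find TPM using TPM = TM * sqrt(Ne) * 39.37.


Formula: TPM = TM * sqrt(Ne) * 39.37
Step 1: sqrt(Ne) = sqrt(29) = 5.3852
Step 2: TM * sqrt(Ne) = 3.9 * 5.3852 = 21.0023
Step 3: TPM = 21.0023 * 39.37 = 827 twists/m

827 twists/m


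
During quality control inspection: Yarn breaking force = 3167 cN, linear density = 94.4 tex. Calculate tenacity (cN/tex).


Formula: Tenacity = Breaking force / Linear density
Tenacity = 3167 cN / 94.4 tex
Tenacity = 33.55 cN/tex

33.55 cN/tex


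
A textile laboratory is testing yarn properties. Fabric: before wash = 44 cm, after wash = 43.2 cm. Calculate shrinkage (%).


Formula: Shrinkage% = ((L_before - L_after) / L_before) * 100
Step 1: Shrinkage = 44 - 43.2 = 0.8 cm
Step 2: Shrinkage% = (0.8 / 44) * 100
Step 3: Shrinkage% = 0.018182 * 100 = 1.8182% ≈ 1.8%

1.8%


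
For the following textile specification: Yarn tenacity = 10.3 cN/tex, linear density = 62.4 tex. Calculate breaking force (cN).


Formula: Breaking force = Tenacity * Linear density
F = 10.3 cN/tex * 62.4 tex
F = 642.72 cN

642.72 cN


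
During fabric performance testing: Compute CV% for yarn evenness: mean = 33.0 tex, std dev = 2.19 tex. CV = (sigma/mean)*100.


Formula: CV% = (standard deviation / mean) * 100
Step 1: Ratio = 2.19 / 33.0 = 0.066364
Step 2: CV% = 0.066364 * 100 = 6.6364% ≈ 6.6%

6.6%


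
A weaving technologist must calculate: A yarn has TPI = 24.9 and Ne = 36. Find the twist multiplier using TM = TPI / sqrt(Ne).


Formula: TM = TPI / sqrt(Ne)
Step 1: sqrt(Ne) = sqrt(36) = 6
Step 2: TM = 24.9 / 6 = 4.15

4.15 TM


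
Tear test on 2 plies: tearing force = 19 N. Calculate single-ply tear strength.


Formula: Per-ply strength = Total force / Number of plies
Per-ply = 19 N / 2
Per-ply = 9.5 N

9.5 N


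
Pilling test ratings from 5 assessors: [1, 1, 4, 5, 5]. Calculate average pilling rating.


Formula: Mean = sum / count
Sum = 1 + 1 + 4 + 5 + 5 = 16
Mean = 16 / 5 = 3.2

3.2


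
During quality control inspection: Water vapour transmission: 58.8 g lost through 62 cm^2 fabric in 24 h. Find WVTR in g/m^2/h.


Formula: WVTR = mass_loss / (area * time)
Step 1: Convert area: 62 cm^2 = 0.0062 m^2
Step 2: WVTR = 58.8 g / (0.0062 m^2 * 24 h)
Step 3: WVTR = 58.8 / 0.1488 = 395.2 g/m^2/h

395.2 g/m^2/h


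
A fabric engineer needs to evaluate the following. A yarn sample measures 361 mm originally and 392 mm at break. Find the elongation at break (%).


Formula: Elongation (%) = ((L_break - L0) / L0) * 100
Step 1: Extension = 392 - 361 = 31 mm
Step 2: Elongation = (31 / 361) * 100
Step 3: Elongation = 0.085873 * 100 = 8.5873% ≈ 8.6%

8.6%


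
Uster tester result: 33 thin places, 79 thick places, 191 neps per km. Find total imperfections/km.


Formula: Total = thin places + thick places + neps
Total = 33 + 79 + 191
Total = 303 imperfections/km

303 imperfections/km


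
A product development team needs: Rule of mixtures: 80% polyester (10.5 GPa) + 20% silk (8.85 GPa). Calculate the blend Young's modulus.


Formula: Blend property = (fraction_A * property_A) + (fraction_B * property_B)
Step 1: Contribution A = 80/100 * 10.5 GPa = 8.4 GPa
Step 2: Contribution B = 20/100 * 8.85 GPa = 1.77 GPa
Step 3: Blend Young's modulus = 8.4 + 1.77 = 10.17 GPa

10.17 GPa


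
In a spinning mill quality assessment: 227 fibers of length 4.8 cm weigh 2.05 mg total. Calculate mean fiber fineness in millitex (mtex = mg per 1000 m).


Formula: fineness (mtex) = mass (mg) / total length (km) = (mass_mg / total_length_m) * 1000
Step 1: Convert fiber length: 4.8 cm = 0.048 m
Step 2: Total fiber length = 227 * 0.048 = 10.896 m
Step 3: Linear density = 2.05 mg / 10.896 m = 0.1881 mg/m
Step 4: fineness = 0.1881 * 1000 = 188.1 mtex

188.1 mtex


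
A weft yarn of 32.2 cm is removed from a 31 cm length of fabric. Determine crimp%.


Formula: Crimp% = ((L_yarn - L_fabric) / L_fabric) * 100
Step 1: Extension = 32.2 - 31 = 1.2 cm
Step 2: Crimp% = (1.2 / 31) * 100
Step 3: Crimp% = 0.03871 * 100 = 3.871% ≈ 3.9%

3.9%


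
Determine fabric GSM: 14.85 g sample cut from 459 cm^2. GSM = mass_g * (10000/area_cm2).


Formula: GSM = mass_g / area_m2
Step 1: Convert area: 459 cm^2 = 459 / 10000 = 0.0459 m^2
Step 2: GSM = 14.85 g / 0.0459 m^2 = 323.5 g/m^2

323.5 g/m^2


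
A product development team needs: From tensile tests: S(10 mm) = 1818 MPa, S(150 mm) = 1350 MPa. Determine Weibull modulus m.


Formula: m = ln(L1/L2) / ln(S2/S1)
Step 1: ln(L1/L2) = ln(10/150) = -2.70805
Step 2: S2/S1 = 1350/1818 = 0.74257
Step 3: ln(S2/S1) = ln(0.74257) = -0.29764
Step 4: m = -2.70805 / -0.29764 = 9.10

9.10 (Weibull m)


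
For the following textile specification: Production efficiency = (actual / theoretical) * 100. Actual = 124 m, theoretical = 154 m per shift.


Formula: Efficiency% = (Actual output / Theoretical output) * 100
Efficiency% = (124 / 154) * 100
Efficiency% = 0.805195 * 100 = 80.5195% ≈ 80.5%

80.5%


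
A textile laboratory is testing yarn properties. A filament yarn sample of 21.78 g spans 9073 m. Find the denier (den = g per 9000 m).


Formula: den = (mass_g / length_m) * 9000
Substituting: den = (21.78 / 9073) * 9000
Intermediate: 21.78 / 9073 = 0.00240053 g/m
den = 0.00240053 * 9000 = 21.6 denier

21.6 denier


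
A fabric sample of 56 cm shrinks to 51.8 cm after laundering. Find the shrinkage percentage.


Formula: Shrinkage% = ((L_before - L_after) / L_before) * 100
Step 1: Shrinkage = 56 - 51.8 = 4.2 cm
Step 2: Shrinkage% = (4.2 / 56) * 100
Step 3: Shrinkage% = 0.075 * 100 = 7.5%

7.5%


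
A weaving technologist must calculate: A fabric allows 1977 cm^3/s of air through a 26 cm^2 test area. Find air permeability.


Formula: Air Permeability = Airflow / Test Area
AP = 1977 cm^3/s / 26 cm^2
AP = 76.0 cm^3/s/cm^2

76.0 cm^3/s/cm^2


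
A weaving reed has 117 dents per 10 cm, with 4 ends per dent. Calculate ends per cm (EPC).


Formula: EPC = (dents per 10 cm * ends per dent) / 10
Step 1: Total ends per 10 cm = 117 * 4 = 468
Step 2: EPC = 468 / 10 = 46.8 ends/cm

46.8 ends/cm


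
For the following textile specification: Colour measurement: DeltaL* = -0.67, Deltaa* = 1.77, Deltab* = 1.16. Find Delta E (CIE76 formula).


Formula: Delta E = sqrt(dL*^2 + da*^2 + db*^2)
Step 1: dL*^2 = (-0.67)^2 = 0.4489
Step 2: da*^2 = 1.77^2 = 3.1329
Step 3: db*^2 = 1.16^2 = 1.3456
Step 4: Sum = 0.4489 + 3.1329 + 1.3456 = 4.9274
Step 5: Delta E = sqrt(4.9274) = 2.22

2.22 Delta E


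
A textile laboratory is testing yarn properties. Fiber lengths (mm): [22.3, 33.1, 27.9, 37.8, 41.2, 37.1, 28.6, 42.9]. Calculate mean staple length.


Formula: Mean = sum of lengths / count
Sum = 22.3 + 33.1 + 27.9 + 37.8 + 41.2 + 37.1 + 28.6 + 42.9
Sum = 270.9 mm
Mean = 270.9 / 8 = 33.86 mm

33.86 mm


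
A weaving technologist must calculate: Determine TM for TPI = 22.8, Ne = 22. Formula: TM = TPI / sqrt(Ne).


Formula: TM = TPI / sqrt(Ne)
Step 1: sqrt(Ne) = sqrt(22) = 4.6904
Step 2: TM = 22.8 / 4.6904 = 4.86

4.86 TM


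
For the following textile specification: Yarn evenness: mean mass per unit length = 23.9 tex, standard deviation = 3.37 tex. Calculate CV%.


Formula: CV% = (standard deviation / mean) * 100
Step 1: Ratio = 3.37 / 23.9 = 0.141004
Step 2: CV% = 0.141004 * 100 = 14.1004% ≈ 14.1%

14.1%


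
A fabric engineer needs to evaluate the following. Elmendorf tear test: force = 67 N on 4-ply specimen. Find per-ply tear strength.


Formula: Per-ply strength = Total force / Number of plies
Per-ply = 67 N / 4
Per-ply = 16.75 N

16.75 N


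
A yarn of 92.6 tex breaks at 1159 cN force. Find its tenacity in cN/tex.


Formula: Tenacity = Breaking force / Linear density
Tenacity = 1159 cN / 92.6 tex
Tenacity = 12.52 cN/tex

12.52 cN/tex


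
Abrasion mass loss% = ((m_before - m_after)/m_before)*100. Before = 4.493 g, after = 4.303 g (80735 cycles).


Formula: Mass loss% = ((m_before - m_after) / m_before) * 100
Step 1: Mass loss = 4.493 - 4.303 = 0.19 g
Step 2: Ratio = 0.19 / 4.493 = 0.042288
Step 3: Mass loss% = 0.042288 * 100 = 4.2288% ≈ 4.23%

4.23%


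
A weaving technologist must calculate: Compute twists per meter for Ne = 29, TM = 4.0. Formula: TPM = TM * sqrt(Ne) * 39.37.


Formula: TPM = TM * sqrt(Ne) * 39.37
Step 1: sqrt(Ne) = sqrt(29) = 5.3852
Step 2: TM * sqrt(Ne) = 4.0 * 5.3852 = 21.5408
Step 3: TPM = 21.5408 * 39.37 = 848 twists/m

848 twists/m


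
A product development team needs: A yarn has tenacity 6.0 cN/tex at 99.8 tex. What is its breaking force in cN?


Formula: Breaking force = Tenacity * Linear density
F = 6.0 cN/tex * 99.8 tex
F = 598.80 cN

598.80 cN


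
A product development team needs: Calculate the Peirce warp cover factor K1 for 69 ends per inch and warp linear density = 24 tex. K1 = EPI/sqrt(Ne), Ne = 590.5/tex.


Formula: K1 = EPI / sqrt(Ne), with Ne = 590.5 / tex_warp
Step 1: Ne = 590.5 / 24 = 24.604
Step 2: sqrt(Ne) = sqrt(24.604) = 4.9602
Step 3: K1 = 69 / 4.9602 = 13.9

13.9


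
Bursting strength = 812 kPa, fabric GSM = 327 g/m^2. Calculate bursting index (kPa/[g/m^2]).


Formula: Bursting Index = Bursting Strength / Fabric GSM
BI = 812 kPa / 327 g/m^2
BI = 2.483 kPa/(g/m^2)

2.483 kPa/(g/m^2)


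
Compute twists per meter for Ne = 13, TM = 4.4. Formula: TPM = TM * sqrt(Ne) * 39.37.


Formula: TPM = TM * sqrt(Ne) * 39.37
Step 1: sqrt(Ne) = sqrt(13) = 3.6056
Step 2: TM * sqrt(Ne) = 4.4 * 3.6056 = 15.8646
Step 3: TPM = 15.8646 * 39.37 = 625 twists/m

625 twists/m


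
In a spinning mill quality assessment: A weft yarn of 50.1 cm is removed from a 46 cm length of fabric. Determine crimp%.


Formula: Crimp% = ((L_yarn - L_fabric) / L_fabric) * 100
Step 1: Extension = 50.1 - 46 = 4.1 cm
Step 2: Crimp% = (4.1 / 46) * 100
Step 3: Crimp% = 0.08913 * 100 = 8.913% ≈ 8.9%

8.9%


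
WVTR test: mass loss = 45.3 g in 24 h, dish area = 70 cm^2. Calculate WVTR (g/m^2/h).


Formula: WVTR = mass_loss / (area * time)
Step 1: Convert area: 70 cm^2 = 0.007 m^2
Step 2: WVTR = 45.3 g / (0.007 m^2 * 24 h)
Step 3: WVTR = 45.3 / 0.168 = 269.6 g/m^2/h

269.6 g/m^2/h


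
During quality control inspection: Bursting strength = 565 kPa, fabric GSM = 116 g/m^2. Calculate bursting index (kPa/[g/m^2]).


Formula: Bursting Index = Bursting Strength / Fabric GSM
BI = 565 kPa / 116 g/m^2
BI = 4.871 kPa/(g/m^2)

4.871 kPa/(g/m^2)


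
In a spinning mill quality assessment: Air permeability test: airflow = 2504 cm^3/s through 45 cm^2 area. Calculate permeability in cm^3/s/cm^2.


Formula: Air Permeability = Airflow / Test Area
AP = 2504 cm^3/s / 45 cm^2
AP = 55.6 cm^3/s/cm^2

55.6 cm^3/s/cm^2


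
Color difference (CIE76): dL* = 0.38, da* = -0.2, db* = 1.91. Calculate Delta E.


Formula: Delta E = sqrt(dL*^2 + da*^2 + db*^2)
Step 1: dL*^2 = 0.38^2 = 0.1444
Step 2: da*^2 = (-0.2)^2 = 0.04
Step 3: db*^2 = 1.91^2 = 3.6481
Step 4: Sum = 0.1444 + 0.04 + 3.6481 = 3.8325
Step 5: Delta E = sqrt(3.8325) = 1.96

1.96 Delta E


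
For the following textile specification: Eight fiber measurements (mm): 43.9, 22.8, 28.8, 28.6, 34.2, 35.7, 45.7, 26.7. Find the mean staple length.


Formula: Mean = sum of lengths / count
Sum = 43.9 + 22.8 + 28.8 + 28.6 + 34.2 + 35.7 + 45.7 + 26.7
Sum = 266.4 mm
Mean = 266.4 / 8 = 33.30 mm

33.30 mm


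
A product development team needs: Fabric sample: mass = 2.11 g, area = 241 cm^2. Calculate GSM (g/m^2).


Formula: GSM = mass_g / area_m2
Step 1: Convert area: 241 cm^2 = 241 / 10000 = 0.0241 m^2
Step 2: GSM = 2.11 g / 0.0241 m^2 = 87.6 g/m^2

87.6 g/m^2


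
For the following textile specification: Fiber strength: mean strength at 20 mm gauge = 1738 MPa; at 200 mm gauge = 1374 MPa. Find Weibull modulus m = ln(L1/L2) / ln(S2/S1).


Formula: m = ln(L1/L2) / ln(S2/S1)
Step 1: ln(L1/L2) = ln(20/200) = -2.30259
Step 2: S2/S1 = 1374/1738 = 0.79056
Step 3: ln(S2/S1) = ln(0.79056) = -0.23501
Step 4: m = -2.30259 / -0.23501 = 9.80

9.80 (Weibull m)


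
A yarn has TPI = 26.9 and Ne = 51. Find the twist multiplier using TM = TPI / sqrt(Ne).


Formula: TM = TPI / sqrt(Ne)
Step 1: sqrt(Ne) = sqrt(51) = 7.1414
Step 2: TM = 26.9 / 7.1414 = 3.77

3.77 TM


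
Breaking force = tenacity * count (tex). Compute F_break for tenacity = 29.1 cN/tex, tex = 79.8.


Formula: Breaking force = Tenacity * Linear density
F = 29.1 cN/tex * 79.8 tex
F = 2322.18 cN

2322.18 cN


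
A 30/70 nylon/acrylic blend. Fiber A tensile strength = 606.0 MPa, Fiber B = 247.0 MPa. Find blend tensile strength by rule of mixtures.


Formula: Blend property = (fraction_A * property_A) + (fraction_B * property_B)
Step 1: Contribution A = 30/100 * 606.0 MPa = 181.8 MPa
Step 2: Contribution B = 70/100 * 247.0 MPa = 172.9 MPa
Step 3: Blend tensile strength = 181.8 + 172.9 = 354.7 MPa

354.7 MPa


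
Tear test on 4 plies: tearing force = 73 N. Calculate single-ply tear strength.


Formula: Per-ply strength = Total force / Number of plies
Per-ply = 73 N / 4
Per-ply = 18.25 N

18.25 N


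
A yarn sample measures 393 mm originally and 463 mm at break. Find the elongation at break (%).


Formula: Elongation (%) = ((L_break - L0) / L0) * 100
Step 1: Extension = 463 - 393 = 70 mm
Step 2: Elongation = (70 / 393) * 100
Step 3: Elongation = 0.178117 * 100 = 17.8117% ≈ 17.8%

17.8%


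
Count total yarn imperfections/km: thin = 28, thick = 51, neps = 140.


Formula: Total = thin places + thick places + neps
Total = 28 + 51 + 140
Total = 219 imperfections/km

219 imperfections/km


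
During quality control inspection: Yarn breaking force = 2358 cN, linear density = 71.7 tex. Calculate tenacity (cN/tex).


Formula: Tenacity = Breaking force / Linear density
Tenacity = 2358 cN / 71.7 tex
Tenacity = 32.89 cN/tex

32.89 cN/tex


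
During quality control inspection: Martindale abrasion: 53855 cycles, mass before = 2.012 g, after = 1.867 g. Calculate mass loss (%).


Formula: Mass loss% = ((m_before - m_after) / m_before) * 100
Step 1: Mass loss = 2.012 - 1.867 = 0.145 g
Step 2: Ratio = 0.145 / 2.012 = 0.0720676
Step 3: Mass loss% = 0.0720676 * 100 = 7.20676% ≈ 7.21%

7.21%


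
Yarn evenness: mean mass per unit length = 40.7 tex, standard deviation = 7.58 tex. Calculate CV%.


Formula: CV% = (standard deviation / mean) * 100
Step 1: Ratio = 7.58 / 40.7 = 0.186241
Step 2: CV% = 0.186241 * 100 = 18.6241% ≈ 18.6%

18.6%


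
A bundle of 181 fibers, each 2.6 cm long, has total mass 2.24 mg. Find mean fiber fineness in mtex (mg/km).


Formula: fineness (mtex) = mass (mg) / total length (km) = (mass_mg / total_length_m) * 1000
Step 1: Convert fiber length: 2.6 cm = 0.026 m
Step 2: Total fiber length = 181 * 0.026 = 4.706 m
Step 3: Linear density = 2.24 mg / 4.706 m = 0.4760 mg/m
Step 4: fineness = 0.4760 * 1000 = 476.0 mtex

476.0 mtex


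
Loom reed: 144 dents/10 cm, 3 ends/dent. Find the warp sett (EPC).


Formula: EPC = (dents per 10 cm * ends per dent) / 10
Step 1: Total ends per 10 cm = 144 * 3 = 432
Step 2: EPC = 432 / 10 = 43.2 ends/cm

43.2 ends/cm


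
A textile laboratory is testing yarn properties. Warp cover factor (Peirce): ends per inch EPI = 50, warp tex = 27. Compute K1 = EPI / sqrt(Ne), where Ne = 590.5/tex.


Formula: K1 = EPI / sqrt(Ne), with Ne = 590.5 / tex_warp
Step 1: Ne = 590.5 / 27 = 21.87
Step 2: sqrt(Ne) = sqrt(21.87) = 4.6765
Step 3: K1 = 50 / 4.6765 = 10.7

10.7


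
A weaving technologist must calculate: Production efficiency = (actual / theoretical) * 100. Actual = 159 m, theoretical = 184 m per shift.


Formula: Efficiency% = (Actual output / Theoretical output) * 100
Efficiency% = (159 / 184) * 100
Efficiency% = 0.86413 * 100 = 86.413% ≈ 86.4%

86.4%


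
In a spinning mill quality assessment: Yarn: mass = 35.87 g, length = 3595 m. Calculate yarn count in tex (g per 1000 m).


Formula: Tex = (mass_g / length_m) * 1000
Substituting: Tex = (35.87 / 3595) * 1000
Intermediate: 35.87 / 3595 = 0.00997775 g/m
Tex = 0.00997775 * 1000 = 9.98 tex

9.98 tex


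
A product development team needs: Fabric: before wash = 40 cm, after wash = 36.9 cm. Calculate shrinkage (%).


Formula: Shrinkage% = ((L_before - L_after) / L_before) * 100
Step 1: Shrinkage = 40 - 36.9 = 3.1 cm
Step 2: Shrinkage% = (3.1 / 40) * 100
Step 3: Shrinkage% = 0.0775 * 100 = 7.75% ≈ 7.8%

7.8%


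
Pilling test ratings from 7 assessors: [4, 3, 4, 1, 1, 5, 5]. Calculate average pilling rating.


Formula: Mean = sum / count
Sum = 4 + 3 + 4 + 1 + 1 + 5 + 5 = 23
Mean = 23 / 7 = 3.3

3.3


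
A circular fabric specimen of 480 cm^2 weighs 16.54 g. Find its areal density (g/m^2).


Formula: GSM = mass_g / area_m2
Step 1: Convert area: 480 cm^2 = 480 / 10000 = 0.048 m^2
Step 2: GSM = 16.54 g / 0.048 m^2 = 344.6 g/m^2

344.6 g/m^2


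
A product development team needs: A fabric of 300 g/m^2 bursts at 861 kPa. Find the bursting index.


Formula: Bursting Index = Bursting Strength / Fabric GSM
BI = 861 kPa / 300 g/m^2
BI = 2.870 kPa/(g/m^2)

2.870 kPa/(g/m^2)


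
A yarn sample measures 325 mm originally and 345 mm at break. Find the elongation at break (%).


Formula: Elongation (%) = ((L_break - L0) / L0) * 100
Step 1: Extension = 345 - 325 = 20 mm
Step 2: Elongation = (20 / 325) * 100
Step 3: Elongation = 0.061538 * 100 = 6.1538% ≈ 6.2%

6.2%


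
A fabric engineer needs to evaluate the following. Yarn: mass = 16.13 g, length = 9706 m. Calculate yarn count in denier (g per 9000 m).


Formula: den = (mass_g / length_m) * 9000
Substituting: den = (16.13 / 9706) * 9000
Intermediate: 16.13 / 9706 = 0.00166186 g/m
den = 0.00166186 * 9000 = 15.0 denier

15.0 denier


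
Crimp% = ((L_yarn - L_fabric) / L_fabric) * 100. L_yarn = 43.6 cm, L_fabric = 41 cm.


Formula: Crimp% = ((L_yarn - L_fabric) / L_fabric) * 100
Step 1: Extension = 43.6 - 41 = 2.6 cm
Step 2: Crimp% = (2.6 / 41) * 100
Step 3: Crimp% = 0.063415 * 100 = 6.3415% ≈ 6.3%

6.3%


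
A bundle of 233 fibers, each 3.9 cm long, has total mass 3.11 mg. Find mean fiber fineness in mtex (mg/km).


Formula: fineness (mtex) = mass (mg) / total length (km) = (mass_mg / total_length_m) * 1000
Step 1: Convert fiber length: 3.9 cm = 0.039 m
Step 2: Total fiber length = 233 * 0.039 = 9.087 m
Step 3: Linear density = 3.11 mg / 9.087 m = 0.3422 mg/m
Step 4: fineness = 0.3422 * 1000 = 342.2 mtex

342.2 mtex


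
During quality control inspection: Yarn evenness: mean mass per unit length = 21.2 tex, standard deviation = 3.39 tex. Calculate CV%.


Formula: CV% = (standard deviation / mean) * 100
Step 1: Ratio = 3.39 / 21.2 = 0.159906
Step 2: CV% = 0.159906 * 100 = 15.9906% ≈ 16.0%

16.0%


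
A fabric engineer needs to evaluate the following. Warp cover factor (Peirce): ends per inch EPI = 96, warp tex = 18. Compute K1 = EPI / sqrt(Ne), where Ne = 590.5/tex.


Formula: K1 = EPI / sqrt(Ne), with Ne = 590.5 / tex_warp
Step 1: Ne = 590.5 / 18 = 32.806
Step 2: sqrt(Ne) = sqrt(32.806) = 5.7277
Step 3: K1 = 96 / 5.7277 = 16.8

16.8


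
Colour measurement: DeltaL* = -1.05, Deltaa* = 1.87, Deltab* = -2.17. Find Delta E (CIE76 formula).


Formula: Delta E = sqrt(dL*^2 + da*^2 + db*^2)
Step 1: dL*^2 = (-1.05)^2 = 1.1025
Step 2: da*^2 = 1.87^2 = 3.4969
Step 3: db*^2 = (-2.17)^2 = 4.7089
Step 4: Sum = 1.1025 + 3.4969 + 4.7089 = 9.3083
Step 5: Delta E = sqrt(9.3083) = 3.05

3.05 Delta E


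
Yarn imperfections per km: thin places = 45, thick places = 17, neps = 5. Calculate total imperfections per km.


Formula: Total = thin places + thick places + neps
Total = 45 + 17 + 5
Total = 67 imperfections/km

67 imperfections/km
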